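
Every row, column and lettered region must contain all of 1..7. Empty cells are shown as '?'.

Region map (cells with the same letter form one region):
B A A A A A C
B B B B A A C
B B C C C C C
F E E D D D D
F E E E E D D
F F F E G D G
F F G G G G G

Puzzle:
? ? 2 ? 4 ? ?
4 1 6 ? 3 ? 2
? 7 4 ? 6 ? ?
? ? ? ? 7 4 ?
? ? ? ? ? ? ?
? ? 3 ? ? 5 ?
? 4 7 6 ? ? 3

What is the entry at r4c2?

3

r2c4 = 5: row 2 has {1,2,3,4,6}; col 4 has {6}; region has {1,4,6,7} → only 5 remains.
r2c6 = 7: row 2 has {1,2,3,4,5,6}; col 6 has {4,5}; region has {2,3,4} → only 7 remains.
r1c1 = 3: row 1 has {2,4}; col 1 has {4}; region has {1,4,5,6,7} → only 3 remains.
r1c4 = 1: row 1 has {2,3,4}; col 4 has {5,6}; region has {2,3,4,7} → only 1 remains.
r1c6 = 6: row 1 has {1,2,3,4}; col 6 has {4,5,7}; region has {1,2,3,4,7} → only 6 remains.
r3c1 = 2: row 3 has {4,6,7}; col 1 has {3,4}; region has {1,3,4,5,6,7} → only 2 remains.
r3c4 = 3: row 3 has {2,4,6,7}; col 4 has {1,5,6}; region has {2,4,6} → only 3 remains.
r3c6 = 1: row 3 has {2,3,4,6,7}; col 6 has {4,5,6,7}; region has {2,3,4,6} → only 1 remains.
r3c7 = 5: row 3 has {1,2,3,4,6,7}; col 7 has {2,3}; region has {1,2,3,4,6} → only 5 remains.
r4c4 = 2: row 4 has {4,7}; col 4 has {1,3,5,6}; region has {4,5,7} → only 2 remains.
r5c6 = 3: row 5 has {}; col 6 has {1,4,5,6,7}; region has {2,4,5,7} → only 3 remains.
r7c6 = 2: row 7 has {3,4,6,7}; col 6 has {1,3,4,5,6,7}; region has {3,6,7} → only 2 remains.
r1c2 = 5: row 1 has {1,2,3,4,6}; col 2 has {1,4,7}; region has {1,2,3,4,6,7} → only 5 remains.
r1c7 = 7: row 1 has {1,2,3,4,5,6}; col 7 has {2,3,5}; region has {1,2,3,4,5,6} → only 7 remains.
r6c5 = 1: row 6 has {3,5}; col 5 has {3,4,6,7}; region has {2,3,6,7} → only 1 remains.
r6c7 = 4: row 6 has {1,3,5}; col 7 has {2,3,5,7}; region has {1,2,3,6,7} → only 4 remains.
r7c5 = 5: row 7 has {2,3,4,6,7}; col 5 has {1,3,4,6,7}; region has {1,2,3,4,6,7} → only 5 remains.
r5c5 = 2: row 5 has {3}; col 5 has {1,3,4,5,6,7}; region has {} → only 2 remains.
r6c4 = 7: row 6 has {1,3,4,5}; col 4 has {1,2,3,5,6}; region has {2} → only 7 remains.
r7c1 = 1: row 7 has {2,3,4,5,6,7}; col 1 has {2,3,4}; region has {3,4} → only 1 remains.
r5c2 = 6: row 5 has {2,3}; col 2 has {1,4,5,7}; region has {2,7} → only 6 remains.
r5c4 = 4: row 5 has {2,3,6}; col 4 has {1,2,3,5,6,7}; region has {2,6,7} → only 4 remains.
r5c7 = 1: row 5 has {2,3,4,6}; col 7 has {2,3,4,5,7}; region has {2,3,4,5,7} → only 1 remains.
r6c1 = 6: row 6 has {1,3,4,5,7}; col 1 has {1,2,3,4}; region has {1,3,4} → only 6 remains.
r6c2 = 2: row 6 has {1,3,4,5,6,7}; col 2 has {1,4,5,6,7}; region has {1,3,4,6} → only 2 remains.
r4c1 = 5: row 4 has {2,4,7}; col 1 has {1,2,3,4,6}; region has {1,2,3,4,6} → only 5 remains.
r4c2 = 3: row 4 has {2,4,5,7}; col 2 has {1,2,4,5,6,7}; region has {2,4,6,7} → only 3 remains.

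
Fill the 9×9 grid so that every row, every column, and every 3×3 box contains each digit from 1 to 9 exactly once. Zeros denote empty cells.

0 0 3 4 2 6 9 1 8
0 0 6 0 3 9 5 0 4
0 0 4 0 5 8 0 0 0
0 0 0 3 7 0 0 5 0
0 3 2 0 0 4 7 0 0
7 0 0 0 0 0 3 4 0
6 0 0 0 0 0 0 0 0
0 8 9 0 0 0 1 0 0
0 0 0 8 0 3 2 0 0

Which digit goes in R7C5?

1

R1C1 = 5 (sole candidate).
R1C2 = 7 (sole candidate).
R3C7 = 6 (sole candidate).
R4C7 = 8 (sole candidate).
R7C7 = 4 (sole candidate).
R4C3 = 1 (sole candidate).
R4C6 = 2 (sole candidate).
R2C1 = 8 (hidden single in row 2).
R5C1 = 9 (sole candidate).
R5C8 = 6 (sole candidate).
R5C9 = 1 (sole candidate).
R4C1 = 4 (sole candidate).
R4C2 = 6 (sole candidate).
R4C9 = 9 (sole candidate).
R5C4 = 5 (sole candidate).
R5C5 = 8 (sole candidate).
R6C2 = 5 (sole candidate).
R6C3 = 8 (sole candidate).
R6C6 = 1 (sole candidate).
R6C9 = 2 (sole candidate).
R9C1 = 1 (sole candidate).
R9C2 = 4 (sole candidate).
R3C1 = 2 (sole candidate).
R7C2 = 2 (sole candidate).
R8C1 = 3 (sole candidate).
R8C8 = 7 (sole candidate).
R9C8 = 9 (sole candidate).
R2C2 = 1 (sole candidate).
R2C4 = 7 (sole candidate).
R2C8 = 2 (sole candidate).
R3C2 = 9 (sole candidate).
R3C4 = 1 (sole candidate).
R3C8 = 3 (sole candidate).
R3C9 = 7 (sole candidate).
R7C4 = 9 (sole candidate).
R7C5 = 1: row 7 has {2,4,6,9}; col 5 has {2,3,5,7,8}; box has {3,8,9} → only 1 remains.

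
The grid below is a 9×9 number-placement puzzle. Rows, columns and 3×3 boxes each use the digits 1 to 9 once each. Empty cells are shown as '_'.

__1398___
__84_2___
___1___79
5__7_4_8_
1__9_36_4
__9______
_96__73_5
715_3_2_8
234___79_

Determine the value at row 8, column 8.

row 7, column 1 = 8: row 7 has {3,5,6,7,9}; col 1 has {1,2,5,7}; box has {1,2,3,4,5,6,7,9} → only 8 remains.
row 7, column 4 = 2: row 7 has {3,5,6,7,8,9}; col 4 has {1,3,4,7,9}; box has {3,7} → only 2 remains.
row 8, column 4 = 6: row 8 has {1,2,3,5,7,8}; col 4 has {1,2,3,4,7,9}; box has {2,3,7} → only 6 remains.
row 8, column 6 = 9: row 8 has {1,2,3,5,6,7,8}; col 6 has {2,3,4,7,8}; box has {2,3,6,7} → only 9 remains.
row 8, column 8 = 4: row 8 has {1,2,3,5,6,7,8,9}; col 8 has {7,8,9}; box has {2,3,5,7,8,9} → only 4 remains.

4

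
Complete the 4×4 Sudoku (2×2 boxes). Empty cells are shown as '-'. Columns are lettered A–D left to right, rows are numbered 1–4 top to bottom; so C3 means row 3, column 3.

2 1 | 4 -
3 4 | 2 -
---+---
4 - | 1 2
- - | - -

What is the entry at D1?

3

D1 = 3: row 1 has {1,2,4}; col 4 has {2}; box has {2,4} → only 3 remains.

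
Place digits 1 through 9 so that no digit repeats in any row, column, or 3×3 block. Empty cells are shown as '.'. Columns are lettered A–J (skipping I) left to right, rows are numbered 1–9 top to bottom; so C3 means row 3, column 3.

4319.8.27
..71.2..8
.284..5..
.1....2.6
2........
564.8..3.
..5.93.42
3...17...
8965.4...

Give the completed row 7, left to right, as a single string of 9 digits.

175693842

G1 = 6: row 1 has {1,2,3,4,7,8,9}; col 7 has {2,5}; box has {2,5,7,8} → only 6 remains.
B2 = 5: row 2 has {1,2,7,8}; col 2 has {1,2,3,6,9}; box has {1,2,3,4,7,8} → only 5 remains.
H2 = 9: row 2 has {1,2,5,7,8}; col 8 has {2,3,4}; box has {2,5,6,7,8} → only 9 remains.
F3 = 6: row 3 has {2,4,5,8}; col 6 has {2,3,4,7,8}; box has {1,2,4,8,9} → only 6 remains.
H3 = 1: row 3 has {2,4,5,6,8}; col 8 has {2,3,4,9}; box has {2,5,6,7,8,9} → only 1 remains.
J3 = 3: row 3 has {1,2,4,5,6,8}; col 9 has {2,6,7,8}; box has {1,2,5,6,7,8,9} → only 3 remains.
B7 = 7: row 7 has {2,3,4,5,9}; col 2 has {1,2,3,5,6,9}; box has {3,5,6,8,9} → only 7 remains.
B8 = 4: row 8 has {1,3,7}; col 2 has {1,2,3,5,6,7,9}; box has {3,5,6,7,8,9} → only 4 remains.
C8 = 2: row 8 has {1,3,4,7}; col 3 has {1,4,5,6,7,8}; box has {3,4,5,6,7,8,9} → only 2 remains.
E9 = 2: row 9 has {4,5,6,8,9}; col 5 has {1,8,9}; box has {1,3,4,5,7,9} → only 2 remains.
H9 = 7: row 9 has {2,4,5,6,8,9}; col 8 has {1,2,3,4,9}; box has {2,4} → only 7 remains.
J9 = 1: row 9 has {2,4,5,6,7,8,9}; col 9 has {2,3,6,7,8}; box has {2,4,7} → only 1 remains.
E1 = 5: row 1 has {1,2,3,4,6,7,8,9}; col 5 has {1,2,8,9}; box has {1,2,4,6,8,9} → only 5 remains.
A2 = 6: row 2 has {1,2,5,7,8,9}; col 1 has {2,3,4,5,8}; box has {1,2,3,4,5,7,8} → only 6 remains.
E2 = 3: row 2 has {1,2,5,6,7,8,9}; col 5 has {1,2,5,8,9}; box has {1,2,4,5,6,8,9} → only 3 remains.
G2 = 4: row 2 has {1,2,3,5,6,7,8,9}; col 7 has {2,5,6}; box has {1,2,3,5,6,7,8,9} → only 4 remains.
A3 = 9: row 3 has {1,2,3,4,5,6,8}; col 1 has {2,3,4,5,6,8}; box has {1,2,3,4,5,6,7,8} → only 9 remains.
E3 = 7: row 3 has {1,2,3,4,5,6,8,9}; col 5 has {1,2,3,5,8,9}; box has {1,2,3,4,5,6,8,9} → only 7 remains.
A4 = 7: row 4 has {1,2,6}; col 1 has {2,3,4,5,6,8,9}; box has {1,2,4,5,6} → only 7 remains.
D4 = 3: row 4 has {1,2,6,7}; col 4 has {1,4,5,9}; box has {8} → only 3 remains.
E4 = 4: row 4 has {1,2,3,6,7}; col 5 has {1,2,3,5,7,8,9}; box has {3,8} → only 4 remains.
B5 = 8: row 5 has {2}; col 2 has {1,2,3,4,5,6,7,9}; box has {1,2,4,5,6,7} → only 8 remains.
E5 = 6: row 5 has {2,8}; col 5 has {1,2,3,4,5,7,8,9}; box has {3,4,8} → only 6 remains.
H5 = 5: row 5 has {2,6,8}; col 8 has {1,2,3,4,7,9}; box has {2,3,6} → only 5 remains.
J6 = 9: row 6 has {3,4,5,6,8}; col 9 has {1,2,3,6,7,8}; box has {2,3,5,6} → only 9 remains.
A7 = 1: row 7 has {2,3,4,5,7,9}; col 1 has {2,3,4,5,6,7,8,9}; box has {2,3,4,5,6,7,8,9} → only 1 remains.
G7 = 8: row 7 has {1,2,3,4,5,7,9}; col 7 has {2,4,5,6}; box has {1,2,4,7} → only 8 remains.
G8 = 9: row 8 has {1,2,3,4,7}; col 7 has {2,4,5,6,8}; box has {1,2,4,7,8} → only 9 remains.
H8 = 6: row 8 has {1,2,3,4,7,9}; col 8 has {1,2,3,4,5,7,9}; box has {1,2,4,7,8,9} → only 6 remains.
J8 = 5: row 8 has {1,2,3,4,6,7,9}; col 9 has {1,2,3,6,7,8,9}; box has {1,2,4,6,7,8,9} → only 5 remains.
G9 = 3: row 9 has {1,2,4,5,6,7,8,9}; col 7 has {2,4,5,6,8,9}; box has {1,2,4,5,6,7,8,9} → only 3 remains.
C4 = 9: row 4 has {1,2,3,4,6,7}; col 3 has {1,2,4,5,6,7,8}; box has {1,2,4,5,6,7,8} → only 9 remains.
F4 = 5: row 4 has {1,2,3,4,6,7,9}; col 6 has {2,3,4,6,7,8}; box has {3,4,6,8} → only 5 remains.
H4 = 8: row 4 has {1,2,3,4,5,6,7,9}; col 8 has {1,2,3,4,5,6,7,9}; box has {2,3,5,6,9} → only 8 remains.
C5 = 3: row 5 has {2,5,6,8}; col 3 has {1,2,4,5,6,7,8,9}; box has {1,2,4,5,6,7,8,9} → only 3 remains.
D5 = 7: row 5 has {2,3,5,6,8}; col 4 has {1,3,4,5,9}; box has {3,4,5,6,8} → only 7 remains.
G5 = 1: row 5 has {2,3,5,6,7,8}; col 7 has {2,3,4,5,6,8,9}; box has {2,3,5,6,8,9} → only 1 remains.
J5 = 4: row 5 has {1,2,3,5,6,7,8}; col 9 has {1,2,3,5,6,7,8,9}; box has {1,2,3,5,6,8,9} → only 4 remains.
D6 = 2: row 6 has {3,4,5,6,8,9}; col 4 has {1,3,4,5,7,9}; box has {3,4,5,6,7,8} → only 2 remains.
F6 = 1: row 6 has {2,3,4,5,6,8,9}; col 6 has {2,3,4,5,6,7,8}; box has {2,3,4,5,6,7,8} → only 1 remains.
G6 = 7: row 6 has {1,2,3,4,5,6,8,9}; col 7 has {1,2,3,4,5,6,8,9}; box has {1,2,3,4,5,6,8,9} → only 7 remains.
D7 = 6: row 7 has {1,2,3,4,5,7,8,9}; col 4 has {1,2,3,4,5,7,9}; box has {1,2,3,4,5,7,9} → only 6 remains.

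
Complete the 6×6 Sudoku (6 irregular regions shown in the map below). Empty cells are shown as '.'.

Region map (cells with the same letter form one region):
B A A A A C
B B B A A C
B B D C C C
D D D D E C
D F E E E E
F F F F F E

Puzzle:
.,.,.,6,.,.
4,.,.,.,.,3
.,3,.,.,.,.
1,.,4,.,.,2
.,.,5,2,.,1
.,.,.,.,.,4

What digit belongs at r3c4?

r1c6 = 5: row 1 has {6}; col 6 has {1,2,3,4}; region has {2,3} → only 5 remains.
r3c6 = 6: row 3 has {3}; col 6 has {1,2,3,4,5}; region has {2,3,5} → only 6 remains.
r1c1 = 2: row 1 has {5,6}; col 1 has {1,4}; region has {3,4} → only 2 remains.
r3c1 = 5: row 3 has {3,6}; col 1 has {1,2,4}; region has {2,3,4} → only 5 remains.
r3c3 = 2: row 3 has {3,5,6}; col 3 has {4,5}; region has {1,4} → only 2 remains.
r2c5 = 2: in row 2, 2 can only go here (every other open cell in that row sees a 2).
r2c4 = 5: in row 2, 5 can only go here (every other open cell in that row sees a 5).
r4c4 = 3: row 4 has {1,2,4}; col 4 has {2,5,6}; region has {1,2,4} → only 3 remains.
r4c5 = 6: row 4 has {1,2,3,4}; col 5 has {2}; region has {1,2,4,5} → only 6 remains.
r5c1 = 6: row 5 has {1,2,5}; col 1 has {1,2,4,5}; region has {1,2,3,4} → only 6 remains.
r5c2 = 4: row 5 has {1,2,5,6}; col 2 has {3}; region has {} → only 4 remains.
r5c5 = 3: row 5 has {1,2,4,5,6}; col 5 has {2,6}; region has {1,2,4,5,6} → only 3 remains.
r6c1 = 3: row 6 has {4}; col 1 has {1,2,4,5,6}; region has {4} → only 3 remains.
r6c4 = 1: row 6 has {3,4}; col 4 has {2,3,5,6}; region has {3,4} → only 1 remains.
r6c5 = 5: row 6 has {1,3,4}; col 5 has {2,3,6}; region has {1,3,4} → only 5 remains.
r1c2 = 1: row 1 has {2,5,6}; col 2 has {3,4}; region has {2,5,6} → only 1 remains.
r1c3 = 3: row 1 has {1,2,5,6}; col 3 has {2,4,5}; region has {1,2,5,6} → only 3 remains.
r1c5 = 4: row 1 has {1,2,3,5,6}; col 5 has {2,3,5,6}; region has {1,2,3,5,6} → only 4 remains.
r2c2 = 6: row 2 has {2,3,4,5}; col 2 has {1,3,4}; region has {2,3,4,5} → only 6 remains.
r2c3 = 1: row 2 has {2,3,4,5,6}; col 3 has {2,3,4,5}; region has {2,3,4,5,6} → only 1 remains.
r3c4 = 4: row 3 has {2,3,5,6}; col 4 has {1,2,3,5,6}; region has {2,3,5,6} → only 4 remains.

4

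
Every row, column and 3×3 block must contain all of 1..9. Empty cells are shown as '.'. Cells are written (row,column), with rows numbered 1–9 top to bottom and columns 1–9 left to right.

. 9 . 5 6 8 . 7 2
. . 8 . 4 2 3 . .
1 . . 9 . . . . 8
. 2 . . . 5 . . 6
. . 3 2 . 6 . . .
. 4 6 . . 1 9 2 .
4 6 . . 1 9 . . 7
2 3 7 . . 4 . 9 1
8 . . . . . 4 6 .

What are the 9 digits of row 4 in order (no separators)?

921435786

(1,1) = 3 (sole candidate).
(1,3) = 4 (sole candidate).
(1,7) = 1 (sole candidate).
(2,8) = 5 (sole candidate).
(2,9) = 9 (sole candidate).
(3,7) = 6 (sole candidate).
(3,8) = 4 (sole candidate).
(7,3) = 5 (sole candidate).
(9,2) = 1 (sole candidate).
(9,3) = 9 (sole candidate).
(2,2) = 7 (sole candidate).
(2,4) = 1 (sole candidate).
(3,2) = 5 (sole candidate).
(3,3) = 2 (sole candidate).
(4,3) = 1: row 4 has {2,5,6}; col 3 has {2,3,4,5,6,7,8,9}; box has {2,3,4,6} → only 1 remains.
(5,2) = 8 (sole candidate).
(5,8) = 1 (sole candidate).
(2,1) = 6 (sole candidate).
(4,4) = 4: in row 4, 4 can only go here (every other open cell in that row sees a 4).
(5,9) = 4 (hidden single in row 5).
(7,7) = 2 (hidden single in row 7).
(8,4) = 6 (hidden single in row 8).
(9,5) = 2 (hidden single in row 9).
(9,9) = 5 (hidden single in row 9).
(6,9) = 3 (sole candidate).
(8,7) = 8 (sole candidate).
(4,7) = 7: row 4 has {1,2,4,5,6}; col 7 has {1,2,3,4,6,8,9}; box has {1,2,3,4,6,9} → only 7 remains.
(4,8) = 8: row 4 has {1,2,4,5,6,7}; col 8 has {1,2,4,5,6,7,9}; box has {1,2,3,4,6,7,9} → only 8 remains.
(5,7) = 5 (sole candidate).
(7,8) = 3 (sole candidate).
(8,5) = 5 (sole candidate).
(4,1) = 9: row 4 has {1,2,4,5,6,7,8}; col 1 has {1,2,3,4,6,8}; box has {1,2,3,4,6,8} → only 9 remains.
(4,5) = 3: row 4 has {1,2,4,5,6,7,8,9}; col 5 has {1,2,4,5,6}; box has {1,2,4,5,6} → only 3 remains.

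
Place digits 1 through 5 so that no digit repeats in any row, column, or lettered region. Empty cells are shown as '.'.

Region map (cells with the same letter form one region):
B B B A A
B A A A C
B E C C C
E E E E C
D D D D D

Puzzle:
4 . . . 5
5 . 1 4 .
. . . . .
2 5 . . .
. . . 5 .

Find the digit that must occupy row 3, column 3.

5

row 1, column 2 = 1: in row 1, 1 can only go here (every other open cell in that row sees a 1).
row 3, column 1 = 3: row 3 has {}; col 1 has {2,4,5}; region has {1,4,5} → only 3 remains.
row 3, column 2 = 4: row 3 has {3}; col 2 has {1,5}; region has {2,5} → only 4 remains.
row 4, column 3 = 3: row 4 has {2,5}; col 3 has {1}; region has {2,4,5} → only 3 remains.
row 4, column 4 = 1: row 4 has {2,3,5}; col 4 has {4,5}; region has {2,3,4,5} → only 1 remains.
row 4, column 5 = 4: row 4 has {1,2,3,5}; col 5 has {5}; region has {} → only 4 remains.
row 5, column 1 = 1: row 5 has {5}; col 1 has {2,3,4,5}; region has {5} → only 1 remains.
row 1, column 3 = 2: row 1 has {1,4,5}; col 3 has {1,3}; region has {1,3,4,5} → only 2 remains.
row 1, column 4 = 3: row 1 has {1,2,4,5}; col 4 has {1,4,5}; region has {1,4,5} → only 3 remains.
row 2, column 2 = 2: row 2 has {1,4,5}; col 2 has {1,4,5}; region has {1,3,4,5} → only 2 remains.
row 2, column 5 = 3: row 2 has {1,2,4,5}; col 5 has {4,5}; region has {4} → only 3 remains.
row 3, column 3 = 5: row 3 has {3,4}; col 3 has {1,2,3}; region has {3,4} → only 5 remains.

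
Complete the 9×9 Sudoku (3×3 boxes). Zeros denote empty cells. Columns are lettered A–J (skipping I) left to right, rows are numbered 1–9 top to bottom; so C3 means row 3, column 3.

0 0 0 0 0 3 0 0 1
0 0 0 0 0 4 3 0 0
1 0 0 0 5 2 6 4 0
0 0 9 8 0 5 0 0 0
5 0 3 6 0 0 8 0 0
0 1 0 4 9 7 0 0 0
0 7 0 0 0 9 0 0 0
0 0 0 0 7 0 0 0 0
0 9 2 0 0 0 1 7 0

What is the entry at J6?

F5 = 1: row 5 has {3,5,6,8}; col 6 has {2,3,4,5,7,9}; box has {4,5,6,7,8,9} → only 1 remains.
E5 = 2: row 5 has {1,3,5,6,8}; col 5 has {5,7,9}; box has {1,4,5,6,7,8,9} → only 2 remains.
H5 = 9: row 5 has {1,2,3,5,6,8}; col 8 has {4,7}; box has {8} → only 9 remains.
E4 = 3: row 4 has {5,8,9}; col 5 has {2,5,7,9}; box has {1,2,4,5,6,7,8,9} → only 3 remains.
B5 = 4: row 5 has {1,2,3,5,6,8,9}; col 2 has {1,7,9}; box has {1,3,5,9} → only 4 remains.
J5 = 7: row 5 has {1,2,3,4,5,6,8,9}; col 9 has {1}; box has {8,9} → only 7 remains.
B3 = 3: in row 3, 3 can only go here (every other open cell in that row sees a 3).
H4 = 1: in row 4, 1 can only go here (every other open cell in that row sees a 1).
A4 = 7: in row 4, 7 can only go here (every other open cell in that row sees a 7).
G1 = 7: in column 7, 7 can only go here (every other open cell in that column sees a 7).
D1 = 9: row 1 has {1,3,7}; col 4 has {4,6,8}; box has {2,3,4,5} → only 9 remains.
D3 = 7: row 3 has {1,2,3,4,5,6}; col 4 has {4,6,8,9}; box has {2,3,4,5,9} → only 7 remains.
D2 = 1: row 2 has {3,4}; col 4 has {4,6,7,8,9}; box has {2,3,4,5,7,9} → only 1 remains.
C3 = 8: row 3 has {1,2,3,4,5,6,7}; col 3 has {2,3,9}; box has {1,3} → only 8 remains.
J3 = 9: row 3 has {1,2,3,4,5,6,7,8}; col 9 has {1,7}; box has {1,3,4,6,7} → only 9 remains.
C6 = 6: row 6 has {1,4,7,9}; col 3 has {2,3,8,9}; box has {1,3,4,5,7,9} → only 6 remains.
B4 = 2: row 4 has {1,3,5,7,8,9}; col 2 has {1,3,4,7,9}; box has {1,3,4,5,6,7,9} → only 2 remains.
G4 = 4: row 4 has {1,2,3,5,7,8,9}; col 7 has {1,3,6,7,8}; box has {1,7,8,9} → only 4 remains.
J4 = 6: row 4 has {1,2,3,4,5,7,8,9}; col 9 has {1,7,9}; box has {1,4,7,8,9} → only 6 remains.
A6 = 8: row 6 has {1,4,6,7,9}; col 1 has {1,5,7}; box has {1,2,3,4,5,6,7,9} → only 8 remains.
C2 = 7: in row 2, 7 can only go here (every other open cell in that row sees a 7).
A2 = 9: in row 2, 9 can only go here (every other open cell in that row sees a 9).
C8 = 1: in row 8, 1 can only go here (every other open cell in that row sees a 1).
G8 = 9: in row 8, 9 can only go here (every other open cell in that row sees a 9).
E7 = 1: in row 7, 1 can only go here (every other open cell in that row sees a 1).
A1 = 2: in column 1, 2 can only go here (every other open cell in that column sees a 2).
C1 = 4: in row 1, 4 can only go here (every other open cell in that row sees a 4).
C7 = 5: row 7 has {1,7,9}; col 3 has {1,2,3,4,6,7,8,9}; box has {1,2,7,9} → only 5 remains.
G7 = 2: row 7 has {1,5,7,9}; col 7 has {1,3,4,6,7,8,9}; box has {1,7,9} → only 2 remains.
G6 = 5: row 6 has {1,4,6,7,8,9}; col 7 has {1,2,3,4,6,7,8,9}; box has {1,4,6,7,8,9} → only 5 remains.
D7 = 3: row 7 has {1,2,5,7,9}; col 4 has {1,4,6,7,8,9}; box has {1,7,9} → only 3 remains.
D9 = 5: row 9 has {1,2,7,9}; col 4 has {1,3,4,6,7,8,9}; box has {1,3,7,9} → only 5 remains.
D8 = 2: row 8 has {1,7,9}; col 4 has {1,3,4,5,6,7,8,9}; box has {1,3,5,7,9} → only 2 remains.
B8 = 8: in column 2, 8 can only go here (every other open cell in that column sees an 8).
F8 = 6: row 8 has {1,2,7,8,9}; col 6 has {1,2,3,4,5,7,9}; box has {1,2,3,5,7,9} → only 6 remains.
F9 = 8: row 9 has {1,2,5,7,9}; col 6 has {1,2,3,4,5,6,7,9}; box has {1,2,3,5,6,7,9} → only 8 remains.
E9 = 4: row 9 has {1,2,5,7,8,9}; col 5 has {1,2,3,5,7,9}; box has {1,2,3,5,6,7,8,9} → only 4 remains.
J9 = 3: row 9 has {1,2,4,5,7,8,9}; col 9 has {1,6,7,9}; box has {1,2,7,9} → only 3 remains.
J6 = 2: row 6 has {1,4,5,6,7,8,9}; col 9 has {1,3,6,7,9}; box has {1,4,5,6,7,8,9} → only 2 remains.

2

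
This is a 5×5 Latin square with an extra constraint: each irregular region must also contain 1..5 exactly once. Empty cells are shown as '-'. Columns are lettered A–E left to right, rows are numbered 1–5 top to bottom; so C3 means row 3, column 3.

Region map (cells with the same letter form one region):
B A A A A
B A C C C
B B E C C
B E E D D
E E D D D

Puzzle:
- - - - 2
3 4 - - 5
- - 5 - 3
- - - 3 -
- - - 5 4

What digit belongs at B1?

5

D1 = 1 (sole candidate).
D2 = 2 (sole candidate).
D3 = 4 (sole candidate).
E4 = 1 (sole candidate).
C5 = 2 (sole candidate).
C1 = 3 (sole candidate).
C2 = 1 (sole candidate).
B4 = 2 (sole candidate).
C4 = 4 (sole candidate).
A5 = 1 (sole candidate).
B5 = 3 (sole candidate).
B1 = 5: row 1 has {1,2,3}; col 2 has {2,3,4}; region has {1,2,3,4} → only 5 remains.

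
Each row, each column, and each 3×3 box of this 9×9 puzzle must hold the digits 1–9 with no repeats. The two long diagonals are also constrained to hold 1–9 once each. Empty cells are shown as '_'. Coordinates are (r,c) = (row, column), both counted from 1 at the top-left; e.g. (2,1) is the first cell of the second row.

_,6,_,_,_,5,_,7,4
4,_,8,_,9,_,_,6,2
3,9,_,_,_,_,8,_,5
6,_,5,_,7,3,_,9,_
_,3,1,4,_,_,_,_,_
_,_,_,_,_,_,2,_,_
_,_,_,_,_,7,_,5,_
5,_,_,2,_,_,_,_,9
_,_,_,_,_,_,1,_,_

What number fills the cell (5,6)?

6

(1,3) = 2: row 1 has {4,5,6,7}; col 3 has {1,5,8}; box has {3,4,6,8,9} → only 2 remains.
(2,6) = 1: row 2 has {2,4,6,8,9}; col 6 has {3,5,7}; box has {5,9} → only 1 remains.
(2,7) = 3: row 2 has {1,2,4,6,8,9}; col 7 has {1,2,8}; box has {2,4,5,6,7,8} → only 3 remains.
(3,3) = 7: row 3 has {3,5,8,9}; col 3 has {1,2,5,8}; box has {2,3,4,6,8,9}; main diagonal has {} → only 7 remains.
(3,4) = 6: row 3 has {3,5,7,8,9}; col 4 has {2,4}; box has {1,5,9} → only 6 remains.
(3,8) = 1: row 3 has {3,5,6,7,8,9}; col 8 has {5,6,7,9}; box has {2,3,4,5,6,7,8} → only 1 remains.
(4,7) = 4: row 4 has {3,5,6,7,9}; col 7 has {1,2,3,8}; box has {2,9} → only 4 remains.
(5,8) = 8: row 5 has {1,3,4}; col 8 has {1,5,6,7,9}; box has {2,4,9} → only 8 remains.
(6,8) = 3: row 6 has {2}; col 8 has {1,5,6,7,8,9}; box has {2,4,8,9} → only 3 remains.
(7,3) = 9: row 7 has {5,7}; col 3 has {1,2,5,7,8}; box has {5}; anti-diagonal has {3,4,6,8} → only 9 remains.
(7,7) = 6: row 7 has {5,7,9}; col 7 has {1,2,3,4,8}; box has {1,5,9}; main diagonal has {7} → only 6 remains.
(8,7) = 7: row 8 has {2,5,9}; col 7 has {1,2,3,4,6,8}; box has {1,5,6,9} → only 7 remains.
(8,8) = 4: row 8 has {2,5,7,9}; col 8 has {1,3,5,6,7,8,9}; box has {1,5,6,7,9}; main diagonal has {6,7} → only 4 remains.
(9,8) = 2: row 9 has {1}; col 8 has {1,3,4,5,6,7,8,9}; box has {1,4,5,6,7,9} → only 2 remains.
(1,1) = 1: row 1 has {2,4,5,6,7}; col 1 has {3,4,5,6}; box has {2,3,4,6,7,8,9}; main diagonal has {4,6,7} → only 1 remains.
(1,7) = 9: row 1 has {1,2,4,5,6,7}; col 7 has {1,2,3,4,6,7,8}; box has {1,2,3,4,5,6,7,8} → only 9 remains.
(2,2) = 5: row 2 has {1,2,3,4,6,8,9}; col 2 has {3,6,9}; box has {1,2,3,4,6,7,8,9}; main diagonal has {1,4,6,7} → only 5 remains.
(2,4) = 7: row 2 has {1,2,3,4,5,6,8,9}; col 4 has {2,4,6}; box has {1,5,6,9} → only 7 remains.
(4,4) = 8: row 4 has {3,4,5,6,7,9}; col 4 has {2,4,6,7}; box has {3,4,7}; main diagonal has {1,4,5,6,7} → only 8 remains.
(4,9) = 1: row 4 has {3,4,5,6,7,8,9}; col 9 has {2,4,5,9}; box has {2,3,4,8,9} → only 1 remains.
(5,5) = 2: row 5 has {1,3,4,8}; col 5 has {7,9}; box has {3,4,7,8}; main diagonal has {1,4,5,6,7,8}; anti-diagonal has {3,4,6,8,9} → only 2 remains.
(5,7) = 5: row 5 has {1,2,3,4,8}; col 7 has {1,2,3,4,6,7,8,9}; box has {1,2,3,4,8,9} → only 5 remains.
(6,3) = 4: row 6 has {2,3}; col 3 has {1,2,5,7,8,9}; box has {1,3,5,6} → only 4 remains.
(6,6) = 9: row 6 has {2,3,4}; col 6 has {1,3,5,7}; box has {2,3,4,7,8}; main diagonal has {1,2,4,5,6,7,8} → only 9 remains.
(8,2) = 1: row 8 has {2,4,5,7,9}; col 2 has {3,5,6,9}; box has {5,9}; anti-diagonal has {2,3,4,6,8,9} → only 1 remains.
(9,1) = 7: row 9 has {1,2}; col 1 has {1,3,4,5,6}; box has {1,5,9}; anti-diagonal has {1,2,3,4,6,8,9} → only 7 remains.
(9,9) = 3: row 9 has {1,2,7}; col 9 has {1,2,4,5,9}; box has {1,2,4,5,6,7,9}; main diagonal has {1,2,4,5,6,7,8,9} → only 3 remains.
(1,4) = 3: row 1 has {1,2,4,5,6,7,9}; col 4 has {2,4,6,7,8}; box has {1,5,6,7,9} → only 3 remains.
(1,5) = 8: row 1 has {1,2,3,4,5,6,7,9}; col 5 has {2,7,9}; box has {1,3,5,6,7,9} → only 8 remains.
(3,5) = 4: row 3 has {1,3,5,6,7,8,9}; col 5 has {2,7,8,9}; box has {1,3,5,6,7,8,9} → only 4 remains.
(3,6) = 2: row 3 has {1,3,4,5,6,7,8,9}; col 6 has {1,3,5,7,9}; box has {1,3,4,5,6,7,8,9} → only 2 remains.
(4,2) = 2: row 4 has {1,3,4,5,6,7,8,9}; col 2 has {1,3,5,6,9}; box has {1,3,4,5,6} → only 2 remains.
(5,1) = 9: row 5 has {1,2,3,4,5,8}; col 1 has {1,3,4,5,6,7}; box has {1,2,3,4,5,6} → only 9 remains.
(5,6) = 6: row 5 has {1,2,3,4,5,8,9}; col 6 has {1,2,3,5,7,9}; box has {2,3,4,7,8,9} → only 6 remains.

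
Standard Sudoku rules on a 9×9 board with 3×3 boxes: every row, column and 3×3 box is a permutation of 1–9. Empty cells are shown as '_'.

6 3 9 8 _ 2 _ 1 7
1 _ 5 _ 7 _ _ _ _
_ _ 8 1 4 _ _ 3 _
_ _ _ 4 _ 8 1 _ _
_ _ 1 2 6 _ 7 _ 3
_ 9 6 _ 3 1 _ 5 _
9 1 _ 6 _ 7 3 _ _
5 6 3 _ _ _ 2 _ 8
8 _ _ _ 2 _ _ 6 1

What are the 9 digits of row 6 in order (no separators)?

r1c5 = 5 (sole candidate).
r1c7 = 4 (sole candidate).
r4c5 = 9 (sole candidate).
r4c8 = 2 (sole candidate).
r4c9 = 6 (sole candidate).
r5c1 = 4 (sole candidate).
r5c6 = 5 (sole candidate).
r6c4 = 7: row 6 has {1,3,5,6,9}; col 4 has {1,2,4,6,8}; box has {1,2,3,4,5,6,8,9} → only 7 remains.
r6c7 = 8: row 6 has {1,3,5,6,7,9}; col 7 has {1,2,3,4,7}; box has {1,2,3,5,6,7} → only 8 remains.
r6c9 = 4: row 6 has {1,3,5,6,7,8,9}; col 9 has {1,3,6,7,8}; box has {1,2,3,5,6,7,8} → only 4 remains.
r7c5 = 8 (sole candidate).
r7c8 = 4 (sole candidate).
r7c9 = 5 (sole candidate).
r8c4 = 9 (sole candidate).
r8c5 = 1 (sole candidate).
r8c6 = 4 (sole candidate).
r8c8 = 7 (sole candidate).
r9c6 = 3 (sole candidate).
r9c7 = 9 (sole candidate).
r2c4 = 3 (sole candidate).
r2c7 = 6 (sole candidate).
r3c7 = 5 (sole candidate).
r4c3 = 7 (sole candidate).
r5c2 = 8 (sole candidate).
r5c8 = 9 (sole candidate).
r6c1 = 2: row 6 has {1,3,4,5,6,7,8,9}; col 1 has {1,4,5,6,8,9}; box has {1,4,6,7,8,9} → only 2 remains.

296731854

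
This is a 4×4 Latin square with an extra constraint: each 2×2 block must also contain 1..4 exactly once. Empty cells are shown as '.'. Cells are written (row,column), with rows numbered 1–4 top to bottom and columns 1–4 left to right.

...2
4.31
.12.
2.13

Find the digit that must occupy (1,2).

(1,2) = 3: row 1 has {2}; col 2 has {1}; box has {4} → only 3 remains.

3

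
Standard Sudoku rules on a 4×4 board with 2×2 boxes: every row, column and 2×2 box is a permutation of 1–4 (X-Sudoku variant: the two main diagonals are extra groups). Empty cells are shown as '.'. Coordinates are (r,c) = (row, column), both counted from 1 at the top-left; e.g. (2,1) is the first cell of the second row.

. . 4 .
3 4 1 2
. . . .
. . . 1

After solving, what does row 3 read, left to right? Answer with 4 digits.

1234

(1,1) = 2 (sole candidate).
(1,2) = 1 (sole candidate).
(1,4) = 3 (sole candidate).
(3,2) = 2: row 3 has {}; col 2 has {1,4}; box has {}; anti-diagonal has {1,3} → only 2 remains.
(3,3) = 3: row 3 has {2}; col 3 has {1,4}; box has {1}; main diagonal has {1,2,4} → only 3 remains.
(3,4) = 4: row 3 has {2,3}; col 4 has {1,2,3}; box has {1,3} → only 4 remains.
(4,1) = 4 (sole candidate).
(4,2) = 3 (sole candidate).
(4,3) = 2 (sole candidate).
(3,1) = 1: row 3 has {2,3,4}; col 1 has {2,3,4}; box has {2,3,4} → only 1 remains.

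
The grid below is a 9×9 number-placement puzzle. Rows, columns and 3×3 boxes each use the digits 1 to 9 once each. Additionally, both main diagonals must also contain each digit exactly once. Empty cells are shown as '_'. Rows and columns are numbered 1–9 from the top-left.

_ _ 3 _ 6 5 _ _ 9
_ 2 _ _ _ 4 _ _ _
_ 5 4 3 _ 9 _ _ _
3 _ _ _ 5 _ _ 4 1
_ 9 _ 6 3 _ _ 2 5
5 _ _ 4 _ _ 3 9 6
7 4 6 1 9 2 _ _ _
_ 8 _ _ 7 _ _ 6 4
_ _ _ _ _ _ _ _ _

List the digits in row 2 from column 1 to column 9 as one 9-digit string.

row 4, column 6 = 7: row 4 has {1,3,4,5}; col 6 has {2,4,5,9}; box has {3,4,5,6}; anti-diagonal has {3,4,6,8,9} → only 7 remains.
row 4, column 7 = 8: row 4 has {1,3,4,5,7}; col 7 has {3}; box has {1,2,3,4,5,6,9} → only 8 remains.
row 5, column 7 = 7: row 5 has {2,3,5,6,9}; col 7 has {3,8}; box has {1,2,3,4,5,6,8,9} → only 7 remains.
row 7, column 7 = 5: row 7 has {1,2,4,6,7,9}; col 7 has {3,7,8}; box has {4,6}; main diagonal has {2,3,4,6} → only 5 remains.
row 8, column 4 = 5: row 8 has {4,6,7,8}; col 4 has {1,3,4,6}; box has {1,2,7,9} → only 5 remains.
row 8, column 6 = 3: row 8 has {4,5,6,7,8}; col 6 has {2,4,5,7,9}; box has {1,2,5,7,9} → only 3 remains.
row 9, column 4 = 8: row 9 has {}; col 4 has {1,3,4,5,6}; box has {1,2,3,5,7,9} → only 8 remains.
row 9, column 5 = 4: row 9 has {8}; col 5 has {3,5,6,7,9}; box has {1,2,3,5,7,8,9} → only 4 remains.
row 9, column 6 = 6: row 9 has {4,8}; col 6 has {2,3,4,5,7,9}; box has {1,2,3,4,5,7,8,9} → only 6 remains.
row 9, column 9 = 7: row 9 has {4,6,8}; col 9 has {1,4,5,6,9}; box has {4,5,6}; main diagonal has {2,3,4,5,6} → only 7 remains.
row 2, column 4 = 7: row 2 has {2,4}; col 4 has {1,3,4,5,6,8}; box has {3,4,5,6,9} → only 7 remains.
row 4, column 2 = 6: row 4 has {1,3,4,5,7,8}; col 2 has {2,4,5,8,9}; box has {3,5,9} → only 6 remains.
row 4, column 3 = 2: row 4 has {1,3,4,5,6,7,8}; col 3 has {3,4,6}; box has {3,5,6,9} → only 2 remains.
row 4, column 4 = 9: row 4 has {1,2,3,4,5,6,7,8}; col 4 has {1,3,4,5,6,7,8}; box has {3,4,5,6,7}; main diagonal has {2,3,4,5,6,7} → only 9 remains.
row 1, column 4 = 2: row 1 has {3,5,6,9}; col 4 has {1,3,4,5,6,7,8,9}; box has {3,4,5,6,7,9} → only 2 remains.
row 1, column 7 = 4: in row 1, 4 can only go here (every other open cell in that row sees a 4).
row 2, column 9 = 3: in row 2, 3 can only go here (every other open cell in that row sees a 3).
row 2, column 8 = 5: in row 2, 5 can only go here (every other open cell in that row sees a 5).
row 7, column 9 = 8: row 7 has {1,2,4,5,6,7,9}; col 9 has {1,3,4,5,6,7,9}; box has {4,5,6,7} → only 8 remains.
row 3, column 9 = 2: row 3 has {3,4,5,9}; col 9 has {1,3,4,5,6,7,8,9}; box has {3,4,5,9} → only 2 remains.
row 7, column 8 = 3: row 7 has {1,2,4,5,6,7,8,9}; col 8 has {2,4,5,6,9}; box has {4,5,6,7,8} → only 3 remains.
row 9, column 8 = 1: row 9 has {4,6,7,8}; col 8 has {2,3,4,5,6,9}; box has {3,4,5,6,7,8} → only 1 remains.
row 3, column 7 = 1: row 3 has {2,3,4,5,9}; col 7 has {3,4,5,7,8}; box has {2,3,4,5,9}; anti-diagonal has {3,4,5,6,7,8,9} → only 1 remains.
row 9, column 1 = 2: row 9 has {1,4,6,7,8}; col 1 has {3,5,7}; box has {4,6,7,8}; anti-diagonal has {1,3,4,5,6,7,8,9} → only 2 remains.
row 9, column 2 = 3: row 9 has {1,2,4,6,7,8}; col 2 has {2,4,5,6,8,9}; box has {2,4,6,7,8} → only 3 remains.
row 9, column 7 = 9: row 9 has {1,2,3,4,6,7,8}; col 7 has {1,3,4,5,7,8}; box has {1,3,4,5,6,7,8} → only 9 remains.
row 2, column 7 = 6: row 2 has {2,3,4,5,7}; col 7 has {1,3,4,5,7,8,9}; box has {1,2,3,4,5,9} → only 6 remains.
row 3, column 5 = 8: row 3 has {1,2,3,4,5,9}; col 5 has {3,4,5,6,7,9}; box has {2,3,4,5,6,7,9} → only 8 remains.
row 3, column 8 = 7: row 3 has {1,2,3,4,5,8,9}; col 8 has {1,2,3,4,5,6,9}; box has {1,2,3,4,5,6,9} → only 7 remains.
row 8, column 7 = 2: row 8 has {3,4,5,6,7,8}; col 7 has {1,3,4,5,6,7,8,9}; box has {1,3,4,5,6,7,8,9} → only 2 remains.
row 9, column 3 = 5: row 9 has {1,2,3,4,6,7,8,9}; col 3 has {2,3,4,6}; box has {2,3,4,6,7,8} → only 5 remains.
row 1, column 8 = 8: row 1 has {2,3,4,5,6,9}; col 8 has {1,2,3,4,5,6,7,9}; box has {1,2,3,4,5,6,7,9} → only 8 remains.
row 2, column 5 = 1: row 2 has {2,3,4,5,6,7}; col 5 has {3,4,5,6,7,8,9}; box has {2,3,4,5,6,7,8,9} → only 1 remains.
row 3, column 1 = 6: row 3 has {1,2,3,4,5,7,8,9}; col 1 has {2,3,5,7}; box has {2,3,4,5} → only 6 remains.
row 6, column 5 = 2: row 6 has {3,4,5,6,9}; col 5 has {1,3,4,5,6,7,8,9}; box has {3,4,5,6,7,9} → only 2 remains.
row 1, column 1 = 1: row 1 has {2,3,4,5,6,8,9}; col 1 has {2,3,5,6,7}; box has {2,3,4,5,6}; main diagonal has {2,3,4,5,6,7,9} → only 1 remains.
row 1, column 2 = 7: row 1 has {1,2,3,4,5,6,8,9}; col 2 has {2,3,4,5,6,8,9}; box has {1,2,3,4,5,6} → only 7 remains.
row 6, column 2 = 1: row 6 has {2,3,4,5,6,9}; col 2 has {2,3,4,5,6,7,8,9}; box has {2,3,5,6,9} → only 1 remains.
row 6, column 6 = 8: row 6 has {1,2,3,4,5,6,9}; col 6 has {2,3,4,5,6,7,9}; box has {2,3,4,5,6,7,9}; main diagonal has {1,2,3,4,5,6,7,9} → only 8 remains.
row 8, column 1 = 9: row 8 has {2,3,4,5,6,7,8}; col 1 has {1,2,3,5,6,7}; box has {2,3,4,5,6,7,8} → only 9 remains.
row 8, column 3 = 1: row 8 has {2,3,4,5,6,7,8,9}; col 3 has {2,3,4,5,6}; box has {2,3,4,5,6,7,8,9} → only 1 remains.
row 2, column 1 = 8: row 2 has {1,2,3,4,5,6,7}; col 1 has {1,2,3,5,6,7,9}; box has {1,2,3,4,5,6,7} → only 8 remains.
row 2, column 3 = 9: row 2 has {1,2,3,4,5,6,7,8}; col 3 has {1,2,3,4,5,6}; box has {1,2,3,4,5,6,7,8} → only 9 remains.

829714653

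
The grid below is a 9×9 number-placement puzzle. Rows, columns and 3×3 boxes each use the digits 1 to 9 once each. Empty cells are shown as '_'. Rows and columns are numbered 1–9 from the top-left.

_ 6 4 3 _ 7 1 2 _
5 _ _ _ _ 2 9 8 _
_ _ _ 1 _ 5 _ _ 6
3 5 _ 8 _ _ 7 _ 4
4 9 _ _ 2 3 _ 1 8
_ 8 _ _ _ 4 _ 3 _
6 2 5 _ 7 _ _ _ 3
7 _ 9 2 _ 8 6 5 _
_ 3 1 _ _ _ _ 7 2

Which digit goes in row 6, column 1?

row 1, column 9 = 5 (sole candidate).
row 2, column 9 = 7 (sole candidate).
row 3, column 2 = 7 (sole candidate).
row 3, column 8 = 4 (sole candidate).
row 5, column 7 = 5 (sole candidate).
row 6, column 7 = 2 (sole candidate).
row 6, column 9 = 9 (sole candidate).
row 7, column 8 = 9 (sole candidate).
row 8, column 2 = 4 (sole candidate).
row 8, column 9 = 1 (sole candidate).
row 9, column 1 = 8 (sole candidate).
row 9, column 7 = 4 (sole candidate).
row 1, column 1 = 9 (sole candidate).
row 1, column 5 = 8 (sole candidate).
row 2, column 2 = 1 (sole candidate).
row 2, column 3 = 3 (sole candidate).
row 3, column 1 = 2 (sole candidate).
row 3, column 3 = 8 (sole candidate).
row 3, column 5 = 9 (sole candidate).
row 3, column 7 = 3 (sole candidate).
row 4, column 8 = 6 (sole candidate).
row 6, column 1 = 1: row 6 has {2,3,4,8,9}; col 1 has {2,3,4,5,6,7,8,9}; box has {3,4,5,8,9} → only 1 remains.

1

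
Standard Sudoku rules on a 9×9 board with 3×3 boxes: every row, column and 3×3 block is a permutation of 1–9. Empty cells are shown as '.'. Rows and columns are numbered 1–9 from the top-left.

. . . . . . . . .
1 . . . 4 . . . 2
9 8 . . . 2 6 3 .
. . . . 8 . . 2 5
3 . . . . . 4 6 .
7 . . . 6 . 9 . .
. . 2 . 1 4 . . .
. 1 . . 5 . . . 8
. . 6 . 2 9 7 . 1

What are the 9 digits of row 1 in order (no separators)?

R3C5 = 7 (sole candidate).
R3C9 = 4 (sole candidate).
R5C5 = 9 (sole candidate).
R5C9 = 7 (sole candidate).
R6C9 = 3 (sole candidate).
R8C1 = 4 (sole candidate).
R8C8 = 9 (sole candidate).
R1C5 = 3: row 1 has {}; col 5 has {1,2,4,5,6,7,8,9}; box has {2,4,7} → only 3 remains.
R1C9 = 9: row 1 has {3}; col 9 has {1,2,3,4,5,7,8}; box has {2,3,4,6} → only 9 remains.
R3C3 = 5 (sole candidate).
R3C4 = 1 (sole candidate).
R4C1 = 6 (sole candidate).
R4C7 = 1 (sole candidate).
R6C8 = 8 (sole candidate).
R7C8 = 5 (sole candidate).
R7C9 = 6 (sole candidate).
R9C8 = 4 (sole candidate).
R1C1 = 2: row 1 has {3,9}; col 1 has {1,3,4,6,7,9}; box has {1,5,8,9} → only 2 remains.
R2C8 = 7 (sole candidate).
R7C1 = 8 (sole candidate).
R7C7 = 3 (sole candidate).
R8C7 = 2 (sole candidate).
R9C1 = 5 (sole candidate).
R9C2 = 3 (sole candidate).
R9C4 = 8 (sole candidate).
R1C8 = 1: row 1 has {2,3,9}; col 8 has {2,3,4,5,6,7,8,9}; box has {2,3,4,6,7,9} → only 1 remains.
R2C2 = 6 (sole candidate).
R2C3 = 3 (sole candidate).
R7C4 = 7 (sole candidate).
R8C3 = 7 (sole candidate).
R1C3 = 4: row 1 has {1,2,3,9}; col 3 has {2,3,5,6,7}; box has {1,2,3,5,6,8,9} → only 4 remains.
R4C3 = 9 (sole candidate).
R6C3 = 1 (sole candidate).
R6C6 = 5 (sole candidate).
R7C2 = 9 (sole candidate).
R1C2 = 7: row 1 has {1,2,3,4,9}; col 2 has {1,3,6,8,9}; box has {1,2,3,4,5,6,8,9} → only 7 remains.
R2C6 = 8 (sole candidate).
R2C7 = 5 (sole candidate).
R4C2 = 4 (sole candidate).
R4C4 = 3 (sole candidate).
R4C6 = 7 (sole candidate).
R5C3 = 8 (sole candidate).
R5C4 = 2 (sole candidate).
R5C6 = 1 (sole candidate).
R6C2 = 2 (sole candidate).
R6C4 = 4 (sole candidate).
R8C4 = 6 (sole candidate).
R8C6 = 3 (sole candidate).
R1C4 = 5: row 1 has {1,2,3,4,7,9}; col 4 has {1,2,3,4,6,7,8}; box has {1,2,3,4,7,8} → only 5 remains.
R1C6 = 6: row 1 has {1,2,3,4,5,7,9}; col 6 has {1,2,3,4,5,7,8,9}; box has {1,2,3,4,5,7,8} → only 6 remains.
R1C7 = 8: row 1 has {1,2,3,4,5,6,7,9}; col 7 has {1,2,3,4,5,6,7,9}; box has {1,2,3,4,5,6,7,9} → only 8 remains.

274536819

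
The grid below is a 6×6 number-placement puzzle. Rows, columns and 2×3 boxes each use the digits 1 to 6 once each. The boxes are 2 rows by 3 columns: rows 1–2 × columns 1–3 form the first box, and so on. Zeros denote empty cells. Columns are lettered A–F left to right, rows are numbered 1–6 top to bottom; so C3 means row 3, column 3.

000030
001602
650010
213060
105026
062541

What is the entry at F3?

3

E2 = 5 (sole candidate).
C3 = 4 (sole candidate).
F3 = 3: row 3 has {1,4,5,6}; col 6 has {1,2,6}; box has {1,6} → only 3 remains.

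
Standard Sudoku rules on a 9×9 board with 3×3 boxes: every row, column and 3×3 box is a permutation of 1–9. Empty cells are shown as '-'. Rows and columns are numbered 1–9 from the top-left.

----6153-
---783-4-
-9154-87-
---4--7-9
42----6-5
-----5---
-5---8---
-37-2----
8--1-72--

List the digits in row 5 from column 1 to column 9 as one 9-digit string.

R1C9 = 2: row 1 has {1,3,5,6}; col 9 has {5,9}; box has {3,4,5,7,8} → only 2 remains.
R2C2 = 6: row 2 has {3,4,7,8}; col 2 has {2,3,5,9}; box has {1,9} → only 6 remains.
R2C9 = 1: row 2 has {3,4,6,7,8}; col 9 has {2,5,9}; box has {2,3,4,5,7,8} → only 1 remains.
R3C6 = 2: row 3 has {1,4,5,7,8,9}; col 6 has {1,3,5,7,8}; box has {1,3,4,5,6,7,8} → only 2 remains.
R3C9 = 6: row 3 has {1,2,4,5,7,8,9}; col 9 has {1,2,5,9}; box has {1,2,3,4,5,7,8} → only 6 remains.
R4C6 = 6: row 4 has {4,7,9}; col 6 has {1,2,3,5,7,8}; box has {4,5} → only 6 remains.
R5C6 = 9: row 5 has {2,4,5,6}; col 6 has {1,2,3,5,6,7,8}; box has {4,5,6} → only 9 remains.
R8C6 = 4: row 8 has {2,3,7}; col 6 has {1,2,3,5,6,7,8,9}; box has {1,2,7,8} → only 4 remains.
R8C9 = 8: row 8 has {2,3,4,7}; col 9 has {1,2,5,6,9}; box has {2} → only 8 remains.
R9C2 = 4: row 9 has {1,2,7,8}; col 2 has {2,3,5,6,9}; box has {3,5,7,8} → only 4 remains.
R9C9 = 3: row 9 has {1,2,4,7,8}; col 9 has {1,2,5,6,8,9}; box has {2,8} → only 3 remains.
R1C1 = 7: row 1 has {1,2,3,5,6}; col 1 has {4,8}; box has {1,6,9} → only 7 remains.
R1C2 = 8: row 1 has {1,2,3,5,6,7}; col 2 has {2,3,4,5,6,9}; box has {1,6,7,9} → only 8 remains.
R1C3 = 4: row 1 has {1,2,3,5,6,7,8}; col 3 has {1,7}; box has {1,6,7,8,9} → only 4 remains.
R1C4 = 9: row 1 has {1,2,3,4,5,6,7,8}; col 4 has {1,4,5,7}; box has {1,2,3,4,5,6,7,8} → only 9 remains.
R2C7 = 9: row 2 has {1,3,4,6,7,8}; col 7 has {2,5,6,7,8}; box has {1,2,3,4,5,6,7,8} → only 9 remains.
R3C1 = 3: row 3 has {1,2,4,5,6,7,8,9}; col 1 has {4,7,8}; box has {1,4,6,7,8,9} → only 3 remains.
R4C2 = 1: row 4 has {4,6,7,9}; col 2 has {2,3,4,5,6,8,9}; box has {2,4} → only 1 remains.
R4C5 = 3: row 4 has {1,4,6,7,9}; col 5 has {2,4,6,8}; box has {4,5,6,9} → only 3 remains.
R5C4 = 8: row 5 has {2,4,5,6,9}; col 4 has {1,4,5,7,9}; box has {3,4,5,6,9} → only 8 remains.
R5C8 = 1: row 5 has {2,4,5,6,8,9}; col 8 has {3,4,7}; box has {5,6,7,9} → only 1 remains.
R6C2 = 7: row 6 has {5}; col 2 has {1,2,3,4,5,6,8,9}; box has {1,2,4} → only 7 remains.
R6C4 = 2: row 6 has {5,7}; col 4 has {1,4,5,7,8,9}; box has {3,4,5,6,8,9} → only 2 remains.
R6C5 = 1: row 6 has {2,5,7}; col 5 has {2,3,4,6,8}; box has {2,3,4,5,6,8,9} → only 1 remains.
R6C8 = 8: row 6 has {1,2,5,7}; col 8 has {1,3,4,7}; box has {1,5,6,7,9} → only 8 remains.
R6C9 = 4: row 6 has {1,2,5,7,8}; col 9 has {1,2,3,5,6,8,9}; box has {1,5,6,7,8,9} → only 4 remains.
R7C5 = 9: row 7 has {5,8}; col 5 has {1,2,3,4,6,8}; box has {1,2,4,7,8} → only 9 remains.
R7C8 = 6: row 7 has {5,8,9}; col 8 has {1,3,4,7,8}; box has {2,3,8} → only 6 remains.
R7C9 = 7: row 7 has {5,6,8,9}; col 9 has {1,2,3,4,5,6,8,9}; box has {2,3,6,8} → only 7 remains.
R8C4 = 6: row 8 has {2,3,4,7,8}; col 4 has {1,2,4,5,7,8,9}; box has {1,2,4,7,8,9} → only 6 remains.
R8C7 = 1: row 8 has {2,3,4,6,7,8}; col 7 has {2,5,6,7,8,9}; box has {2,3,6,7,8} → only 1 remains.
R9C5 = 5: row 9 has {1,2,3,4,7,8}; col 5 has {1,2,3,4,6,8,9}; box has {1,2,4,6,7,8,9} → only 5 remains.
R9C8 = 9: row 9 has {1,2,3,4,5,7,8}; col 8 has {1,3,4,6,7,8}; box has {1,2,3,6,7,8} → only 9 remains.
R4C1 = 5: row 4 has {1,3,4,6,7,9}; col 1 has {3,4,7,8}; box has {1,2,4,7} → only 5 remains.
R4C3 = 8: row 4 has {1,3,4,5,6,7,9}; col 3 has {1,4,7}; box has {1,2,4,5,7} → only 8 remains.
R4C8 = 2: row 4 has {1,3,4,5,6,7,8,9}; col 8 has {1,3,4,6,7,8,9}; box has {1,4,5,6,7,8,9} → only 2 remains.
R5C3 = 3: row 5 has {1,2,4,5,6,8,9}; col 3 has {1,4,7,8}; box has {1,2,4,5,7,8} → only 3 remains.
R5C5 = 7: row 5 has {1,2,3,4,5,6,8,9}; col 5 has {1,2,3,4,5,6,8,9}; box has {1,2,3,4,5,6,8,9} → only 7 remains.

423879615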